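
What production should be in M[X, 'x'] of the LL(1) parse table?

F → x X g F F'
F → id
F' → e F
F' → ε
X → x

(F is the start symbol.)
X → x

To find M[X, 'x'], we find productions for X where 'x' is in the predict set (PREDICT(N → α) = (FIRST(α) \ {ε}) ∪ (FOLLOW(N) if α ⇒* ε)).

X → x: PREDICT = { 'x' }
  'x' is in predict set, so this production goes in M[X, 'x']

M[X, 'x'] = X → x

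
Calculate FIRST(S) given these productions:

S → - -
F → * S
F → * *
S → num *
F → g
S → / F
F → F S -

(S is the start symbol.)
{ '-', '/', 'num' }

To compute FIRST(S), examine every production with S on the left-hand side, reading each right-hand side left to right until a non-nullable symbol is reached.

From S → - -:
  - '-' is a terminal: add '-' and stop
From S → num *:
  - num is a terminal: add 'num' and stop
From S → / F:
  - '/' is a terminal: add '/' and stop

Collecting: FIRST(S) = { '-', '/', 'num' }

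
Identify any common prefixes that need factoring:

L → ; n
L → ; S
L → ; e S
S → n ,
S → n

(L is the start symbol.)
Yes, L has productions with common prefix ';'; S has productions with common prefix 'n'

Left-factoring is needed when two productions for the same non-terminal
share a common prefix on the right-hand side.

Productions for L:
  L → ; n
  L → ; S
  L → ; e S
Productions for S:
  S → n ,
  S → n

Found common prefix ';' in productions for L
Found common prefix 'n' in productions for S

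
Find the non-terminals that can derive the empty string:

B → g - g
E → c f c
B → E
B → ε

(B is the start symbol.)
A non-terminal is nullable if it can derive ε (the empty string): either it has an ε-production, or it has a production whose right-hand side consists entirely of nullable non-terminals.

ε-productions: B → ε
So B is immediately nullable.
No further non-terminal can be added: every production for the remaining non-terminals contains a terminal or a non-nullable non-terminal.
Nullable = { 'B' }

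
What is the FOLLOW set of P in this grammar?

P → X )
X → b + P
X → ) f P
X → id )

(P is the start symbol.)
To compute FOLLOW(P), find every occurrence of P on a right-hand side N → α P β: add FIRST(β) \ {ε}, and if β is empty or nullable also add FOLLOW(N). Iterate to a fixed point.

P is the start symbol, so $ ∈ FOLLOW(P).
In X → b + P: P is at the end, add FOLLOW(X)
In X → ) f P: P is at the end, add FOLLOW(X)

The FOLLOW sets referred to above (computed the same way, to a fixed point):
  FOLLOW(X) = { ')' }

Taking the union: FOLLOW(P) = { $, ')' }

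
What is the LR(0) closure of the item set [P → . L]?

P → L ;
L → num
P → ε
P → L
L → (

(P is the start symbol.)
{ [L → . (], [L → . num], [P → . L] }

To compute CLOSURE, for each item [A → α.Bβ] where B is a non-terminal, add [B → .γ] for all productions B → γ; repeat for the newly added items until nothing changes.

Start with: [P → . L]
  [P → . L] has the dot before L: add [L → . num], [L → . (]
No further items can be added.

CLOSURE = { [L → . (], [L → . num], [P → . L] }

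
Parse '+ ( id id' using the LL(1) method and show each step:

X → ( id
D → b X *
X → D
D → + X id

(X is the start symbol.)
Stack is shown with the top on the left.

Stack      Input        Action
------------------------------
X $        + ( id id $  output X → D
D $        + ( id id $  output D → + X id
+ X id $   + ( id id $  match '+'
X id $     ( id id $    output X → ( id
( id id $  ( id id $    match '('
id id $    id id $      match 'id'
id $       id $         match 'id'
$          $            accept

The string is accepted.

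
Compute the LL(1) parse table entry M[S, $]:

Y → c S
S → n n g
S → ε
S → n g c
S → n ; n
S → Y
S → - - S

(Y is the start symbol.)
To find M[S, $], we find productions for S where $ is in the predict set (PREDICT(N → α) = (FIRST(α) \ {ε}) ∪ (FOLLOW(N) if α ⇒* ε)).

Relevant sets:
  FIRST(Y) = { 'c' }
  FOLLOW(S) = { $ }

S → n n g: PREDICT = { 'n' }
S → ε: PREDICT = { $ }
  $ is in predict set, so this production goes in M[S, $]
S → n g c: PREDICT = { 'n' }
S → n ; n: PREDICT = { 'n' }
S → Y: PREDICT = { 'c' }
S → - - S: PREDICT = { '-' }

M[S, $] = S → ε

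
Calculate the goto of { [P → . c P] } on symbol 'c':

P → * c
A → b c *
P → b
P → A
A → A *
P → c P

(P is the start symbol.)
{ [A → . A *], [A → . b c *], [P → . * c], [P → . A], [P → . b], [P → . c P], [P → c . P] }

GOTO(I, 'c') = CLOSURE({ [A → αX.β] : [A → α.Xβ] ∈ I, X = 'c' })

Items with dot before 'c', with the dot advanced:
  [P → . c P] → [P → c . P]
Closure of the advanced items:
  [P → c . P] has the dot before P: add [P → . * c], [P → . b], [P → . A], [P → . c P]
  [P → . A] has the dot before A: add [A → . b c *], [A → . A *]

GOTO = { [A → . A *], [A → . b c *], [P → . * c], [P → . A], [P → . b], [P → . c P], [P → c . P] }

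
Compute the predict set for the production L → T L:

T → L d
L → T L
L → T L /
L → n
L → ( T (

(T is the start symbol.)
PREDICT(L → T L) = (FIRST(RHS) \ {ε}) ∪ (FOLLOW(L) if ε ∈ FIRST(RHS), i.e. RHS ⇒* ε)
FIRST(T) = { '(', 'n' }
FIRST(T L) = { '(', 'n' }
ε ∉ FIRST(T L), so FOLLOW(L) is not added.
PREDICT(L → T L) = { '(', 'n' }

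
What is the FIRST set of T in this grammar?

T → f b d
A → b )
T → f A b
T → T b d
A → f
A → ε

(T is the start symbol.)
{ 'f' }

From T → f b d:
  - f is a terminal: add 'f' and stop
From T → f A b:
  - f is a terminal: add 'f' and stop
From T → T b d:
  - T is the symbol being defined: contributes nothing new
    T is not nullable, so stop

Collecting: FIRST(T) = { 'f' }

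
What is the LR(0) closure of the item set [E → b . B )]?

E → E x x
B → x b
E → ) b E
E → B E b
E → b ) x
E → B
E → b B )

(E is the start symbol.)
To compute CLOSURE, for each item [A → α.Bβ] where B is a non-terminal, add [B → .γ] for all productions B → γ; repeat for the newly added items until nothing changes.

Start with: [E → b . B )]
  [E → b . B )] has the dot before B: add [B → . x b]
No further items can be added.

CLOSURE = { [B → . x b], [E → b . B )] }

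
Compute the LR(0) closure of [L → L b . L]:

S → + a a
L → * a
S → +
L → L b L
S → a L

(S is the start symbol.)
To compute CLOSURE, for each item [A → α.Bβ] where B is a non-terminal, add [B → .γ] for all productions B → γ; repeat for the newly added items until nothing changes.

Start with: [L → L b . L]
  [L → L b . L] has the dot before L: add [L → . * a], [L → . L b L]
No further items can be added.

CLOSURE = { [L → . * a], [L → . L b L], [L → L b . L] }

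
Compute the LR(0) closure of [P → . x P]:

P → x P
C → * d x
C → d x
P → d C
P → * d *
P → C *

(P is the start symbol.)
{ [P → . x P] }

To compute CLOSURE, for each item [A → α.Bβ] where B is a non-terminal, add [B → .γ] for all productions B → γ; repeat for the newly added items until nothing changes.

Start with: [P → . x P]
The dot precedes the terminal x, so nothing is added.

CLOSURE = { [P → . x P] }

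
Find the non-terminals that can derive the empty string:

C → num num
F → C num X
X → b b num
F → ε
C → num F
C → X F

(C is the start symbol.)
ε-productions: F → ε
So F is immediately nullable.
No further non-terminal can be added: every production for the remaining non-terminals contains a terminal or a non-nullable non-terminal.
Nullable = { 'F' }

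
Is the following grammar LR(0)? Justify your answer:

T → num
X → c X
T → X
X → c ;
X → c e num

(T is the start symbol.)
Augment with T' → T and build the canonical LR(0) collection (I0 = CLOSURE({[T' → . T]}), then GOTO on every symbol after a dot until no new states appear). It has 9 states:
  I0: { [T → . X], [T → . num], [T' → . T], [X → . c ;], [X → . c X], [X → . c e num] }  — shift
  I1: { [T' → T .] }  — accept
  I2: { [T → X .] }  — reduce
  I3: { [X → . c ;], [X → . c X], [X → . c e num], [X → c . ;], [X → c . X], [X → c . e num] }  — shift
  I4: { [T → num .] }  — reduce
  I5: { [X → c ; .] }  — reduce
  I6: { [X → c X .] }  — reduce
  I7: { [X → c e . num] }  — shift
  I8: { [X → c e num .] }  — reduce

Every state is either a pure shift/goto state or contains exactly one complete item and nothing to shift — no conflicts. The grammar is LR(0).

Answer: Yes, the grammar is LR(0)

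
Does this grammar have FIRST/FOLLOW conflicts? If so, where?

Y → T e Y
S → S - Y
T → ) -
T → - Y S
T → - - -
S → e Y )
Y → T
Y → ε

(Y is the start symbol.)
A FIRST/FOLLOW conflict occurs when a non-terminal N has a nullable alternative N → β (β ⇒* ε) and another alternative N → α with FIRST(α) ∩ FOLLOW(N) ≠ ∅: on such a lookahead the parser cannot decide between expanding α and letting N vanish via β.

Nullable non-terminals: Y.
FIRST sets used below: FIRST(T) = { ')', '-' }

Y: nullable alternative(s) Y → ε; FOLLOW(Y) = { $, ')', '-', 'e' }
  Y → T e Y: FIRST \ {ε} = { ')', '-' } — overlaps FOLLOW(Y) on { ')', '-' }: CONFLICT
  Y → T: FIRST \ {ε} = { ')', '-' } — overlaps FOLLOW(Y) on { ')', '-' }: CONFLICT
  Y → ε: FIRST \ {ε} = { } — this is the only nullable alternative, skip

S, T have no nullable alternative, so no FIRST/FOLLOW check is needed there.

So the grammar has 2 FIRST/FOLLOW conflicts (marked CONFLICT above).

Answer: Yes. Y → T e Y with FOLLOW(Y) on { ')', '-' }; Y → T with FOLLOW(Y) on { ')', '-' }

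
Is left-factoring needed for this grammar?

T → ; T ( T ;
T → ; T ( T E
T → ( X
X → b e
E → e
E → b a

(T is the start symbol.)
Yes, T has productions with common prefix '; T ( T'

Left-factoring is needed when two productions for the same non-terminal
share a common prefix on the right-hand side.

Productions for T:
  T → ; T ( T ;
  T → ; T ( T E
  T → ( X
Productions for E:
  E → e
  E → b a

Found common prefix '; T ( T' in productions for T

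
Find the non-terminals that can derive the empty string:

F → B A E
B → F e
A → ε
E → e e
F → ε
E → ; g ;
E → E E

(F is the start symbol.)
{ 'A', 'F' }

A non-terminal is nullable if it can derive ε (the empty string): either it has an ε-production, or it has a production whose right-hand side consists entirely of nullable non-terminals.

ε-productions: A → ε, F → ε
So A, F are immediately nullable.
No further non-terminal can be added: every production for the remaining non-terminals contains a terminal or a non-nullable non-terminal.
Nullable = { 'A', 'F' }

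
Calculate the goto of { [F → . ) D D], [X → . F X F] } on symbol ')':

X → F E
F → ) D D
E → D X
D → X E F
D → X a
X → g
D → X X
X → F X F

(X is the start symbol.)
{ [D → . X E F], [D → . X X], [D → . X a], [F → ) . D D], [F → . ) D D], [X → . F E], [X → . F X F], [X → . g] }

GOTO(I, ')') = CLOSURE({ [A → αX.β] : [A → α.Xβ] ∈ I, X = ')' })

Items with dot before ')', with the dot advanced:
  [F → . ) D D] → [F → ) . D D]
Closure of the advanced items:
  [F → ) . D D] has the dot before D: add [D → . X E F], [D → . X a], [D → . X X]
  [D → . X E F] has the dot before X: add [X → . F E], [X → . g], [X → . F X F]
  [X → . F E] has the dot before F: add [F → . ) D D]

GOTO = { [D → . X E F], [D → . X X], [D → . X a], [F → ) . D D], [F → . ) D D], [X → . F E], [X → . F X F], [X → . g] }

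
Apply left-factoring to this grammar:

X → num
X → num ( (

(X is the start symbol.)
Left-factoring transforms A → αβ₁ | αβ₂ into A → αA' and A' → β₁ | β₂
(α is the longest common prefix among the alternatives). Repeat until
no nonterminal has two alternatives with a common prefix.

Round 1: X has alternatives sharing prefix 'num'. Introduce X': X → num X'
  Add: X' → ε
  Add: X' → ( (

No remaining common prefixes — done.

Resulting grammar:
X → num X'
X' → ε
X' → ( (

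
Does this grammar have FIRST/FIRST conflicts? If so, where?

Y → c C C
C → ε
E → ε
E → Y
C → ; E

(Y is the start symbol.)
No FIRST/FIRST conflicts.

A FIRST/FIRST conflict occurs when two productions N → α and N → β for the same non-terminal have FIRST(α) ∩ FIRST(β) ≠ ∅ (with ε ∈ FIRST of a nullable right-hand side, so two nullable alternatives also conflict).

FIRST sets of the non-terminals at (or reachable through a nullable prefix from) the front of some alternative:
  FIRST(Y) = { 'c' }

Productions for C:
  C → ε: FIRST = { ε }
  C → ; E: FIRST = { ';' }
Productions for E:
  E → ε: FIRST = { ε }
  E → Y: FIRST = { 'c' }
Y has only one production, so no FIRST/FIRST conflict is possible there.

All alternatives of each non-terminal have pairwise disjoint FIRST sets.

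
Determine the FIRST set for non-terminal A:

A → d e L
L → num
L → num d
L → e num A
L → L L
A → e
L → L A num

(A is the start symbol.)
To compute FIRST(A), examine every production with A on the left-hand side, reading each right-hand side left to right until a non-nullable symbol is reached.

From A → d e L:
  - d is a terminal: add 'd' and stop
From A → e:
  - e is a terminal: add 'e' and stop

Collecting: FIRST(A) = { 'd', 'e' }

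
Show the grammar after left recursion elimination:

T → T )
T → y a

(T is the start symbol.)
T is directly left-recursive. The standard transformation for
  A → A α₁ | ... | A α_m | β₁ | ... | β_n
is
  A  → β₁ A' | ... | β_n A'
  A' → α₁ A' | ... | α_m A' | ε

T → y a becomes T → y a T'
T → T ) becomes T' → ) T'
Add T' → ε

Resulting grammar:
T → y a T'
T' → ) T'
T' → ε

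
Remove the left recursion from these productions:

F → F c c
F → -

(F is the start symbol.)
F is directly left-recursive. The standard transformation for
  A → A α₁ | ... | A α_m | β₁ | ... | β_n
is
  A  → β₁ A' | ... | β_n A'
  A' → α₁ A' | ... | α_m A' | ε

F → - becomes F → - F'
F → F c c becomes F' → c c F'
Add F' → ε

Resulting grammar:
F → - F'
F' → c c F'
F' → ε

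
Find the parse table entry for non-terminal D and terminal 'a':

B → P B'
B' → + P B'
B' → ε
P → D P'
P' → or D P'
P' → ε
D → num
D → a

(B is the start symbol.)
D → a

To find M[D, 'a'], we find productions for D where 'a' is in the predict set (PREDICT(N → α) = (FIRST(α) \ {ε}) ∪ (FOLLOW(N) if α ⇒* ε)).

D → num: PREDICT = { 'num' }
D → a: PREDICT = { 'a' }
  'a' is in predict set, so this production goes in M[D, 'a']

M[D, 'a'] = D → a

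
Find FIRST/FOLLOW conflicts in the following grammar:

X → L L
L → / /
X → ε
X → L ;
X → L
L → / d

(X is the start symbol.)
A FIRST/FOLLOW conflict occurs when a non-terminal N has a nullable alternative N → β (β ⇒* ε) and another alternative N → α with FIRST(α) ∩ FOLLOW(N) ≠ ∅: on such a lookahead the parser cannot decide between expanding α and letting N vanish via β.

Nullable non-terminals: X.
FIRST sets used below: FIRST(L) = { '/' }

X: nullable alternative(s) X → ε; FOLLOW(X) = { $ }
  X → L L: FIRST \ {ε} = { '/' } — disjoint from FOLLOW(X)
  X → ε: FIRST \ {ε} = { } — this is the only nullable alternative, skip
  X → L ;: FIRST \ {ε} = { '/' } — disjoint from FOLLOW(X)
  X → L: FIRST \ {ε} = { '/' } — disjoint from FOLLOW(X)

L has no nullable alternative, so no FIRST/FOLLOW check is needed there.

No FIRST/FOLLOW conflicts found.

Answer: No FIRST/FOLLOW conflicts.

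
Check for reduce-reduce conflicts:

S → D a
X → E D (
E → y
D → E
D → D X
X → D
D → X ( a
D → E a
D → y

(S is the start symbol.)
Yes — I5: [D → y .] vs [E → y .]

Augment with S' → S and build the canonical LR(0) collection (I0 = CLOSURE({[S' → . S]}), then GOTO on every symbol after a dot until no new states appear). It has 14 states:
  I0: { [D → . D X], [D → . E a], [D → . E], [D → . X ( a], [D → . y], [E → . y], [S → . D a], [S' → . S], [X → . D], [X → . E D (] }  — shift
  I1: { [D → . D X], [D → . E a], [D → . E], [D → . X ( a], [D → . y], [D → D . X], [E → . y], [S → D . a], [X → . D], [X → . E D (], [X → D .] }  — shift, reduce
  I2: { [D → . D X], [D → . E a], [D → . E], [D → . X ( a], [D → . y], [D → E . a], [D → E .], [E → . y], [X → . D], [X → . E D (], [X → E . D (] }  — shift, reduce
  I3: { [S' → S .] }  — accept
  I4: { [D → X . ( a] }  — shift
  I5: { [D → y .], [E → y .] }  — 2 reduces
  I6: { [D → X ( . a] }  — shift
  I7: { [D → X ( a .] }  — reduce
  I8: { [D → . D X], [D → . E a], [D → . E], [D → . X ( a], [D → . y], [D → D . X], [E → . y], [X → . D], [X → . E D (], [X → D .], [X → E D . (] }  — shift, reduce
  I9: { [D → E a .] }  — reduce
  I10: { [X → E D ( .] }  — reduce
  I11: { [D → . D X], [D → . E a], [D → . E], [D → . X ( a], [D → . y], [D → D . X], [E → . y], [X → . D], [X → . E D (], [X → D .] }  — shift, reduce
  I12: { [D → D X .], [D → X . ( a] }  — shift, reduce
  I13: { [S → D a .] }  — reduce

I5 contains complete items [D → y .], [E → y .] — reduce-reduce conflict.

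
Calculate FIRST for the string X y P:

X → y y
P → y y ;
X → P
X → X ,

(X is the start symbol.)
FIRST sets of the non-terminals involved (from the grammar, by fixed-point iteration):
  FIRST(X) = { 'y' }

To compute FIRST(X y P), process the symbols left to right:
Symbol X is a non-terminal. Add FIRST(X) \ {ε} = { 'y' }
X is not nullable (ε ∉ FIRST(X)), so stop here.
FIRST(X y P) = { 'y' }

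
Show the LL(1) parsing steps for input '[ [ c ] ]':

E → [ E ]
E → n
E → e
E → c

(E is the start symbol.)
LL(1) parsing maintains a stack (initially the start symbol over $) and the input. At each step: if the stack top is a terminal, match it against the current input token; if it is a non-terminal N, replace it with the RHS of M[N, lookahead] (the unique production whose predict set contains the lookahead).

Stack is shown with the top on the left.

Stack      Input        Action
------------------------------
E $        [ [ c ] ] $  output E → [ E ]
[ E ] $    [ [ c ] ] $  match '['
E ] $      [ c ] ] $    output E → [ E ]
[ E ] ] $  [ c ] ] $    match '['
E ] ] $    c ] ] $      output E → c
c ] ] $    c ] ] $      match 'c'
] ] $      ] ] $        match ']'
] $        ] $          match ']'
$          $            accept

The string is accepted.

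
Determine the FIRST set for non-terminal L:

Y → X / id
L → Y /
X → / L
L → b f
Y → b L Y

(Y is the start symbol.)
{ '/', 'b' }

FIRST sets of the other non-terminals involved (by the same procedure, iterated to a fixed point):
  FIRST(Y) = { '/', 'b' }

From L → Y /:
  - Y is a non-terminal: add FIRST(Y) \ {ε} = { '/', 'b' }
    Y is not nullable, so stop
From L → b f:
  - b is a terminal: add 'b' and stop

Collecting: FIRST(L) = { '/', 'b' }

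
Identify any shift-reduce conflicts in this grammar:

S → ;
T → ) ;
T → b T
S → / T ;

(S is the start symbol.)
No shift-reduce conflicts

A shift-reduce conflict occurs when an LR(0) state has both:
  - a complete (reduce) item [A → α .] (dot at the end), and
  - a shift item [B → β . c γ] (dot before a terminal).

Augment with S' → S and build the canonical LR(0) collection (I0 = CLOSURE({[S' → . S]}), then GOTO on every symbol after a dot until no new states appear). It has 10 states:
  I0: { [S → . / T ;], [S → . ;], [S' → . S] }  — shift
  I1: { [S → / . T ;], [T → . ) ;], [T → . b T] }  — shift
  I2: { [S → ; .] }  — reduce
  I3: { [S' → S .] }  — accept
  I4: { [T → ) . ;] }  — shift
  I5: { [S → / T . ;] }  — shift
  I6: { [T → . ) ;], [T → . b T], [T → b . T] }  — shift
  I7: { [T → b T .] }  — reduce
  I8: { [S → / T ; .] }  — reduce
  I9: { [T → ) ; .] }  — reduce

No state contains both a complete item and a shift item.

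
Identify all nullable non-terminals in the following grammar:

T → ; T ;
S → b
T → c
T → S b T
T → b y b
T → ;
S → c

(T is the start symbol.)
A non-terminal is nullable if it can derive ε (the empty string): either it has an ε-production, or it has a production whose right-hand side consists entirely of nullable non-terminals.

There are no ε-productions, so no non-terminal can derive ε.
No non-terminals are nullable.

Answer: None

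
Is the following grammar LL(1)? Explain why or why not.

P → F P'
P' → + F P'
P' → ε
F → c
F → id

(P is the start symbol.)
Yes, the grammar is LL(1).

A grammar is LL(1) if for each non-terminal N with multiple productions, the predict sets of those productions are pairwise disjoint, where PREDICT(N → α) = (FIRST(α) \ {ε}) ∪ (FOLLOW(N) if α ⇒* ε).

Relevant sets:
  FOLLOW(P') = { $ }

For P':
  PREDICT(P' → '+' F P') = { '+' }
  PREDICT(P' → ε) = { $ }
For F:
  PREDICT(F → c) = { 'c' }
  PREDICT(F → id) = { 'id' }
P has a single production, so nothing to check there.

All predict sets are disjoint. The grammar IS LL(1).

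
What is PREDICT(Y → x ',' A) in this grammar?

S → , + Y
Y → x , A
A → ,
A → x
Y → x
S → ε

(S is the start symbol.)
{ 'x' }

PREDICT(Y → x ',' A) = (FIRST(RHS) \ {ε}) ∪ (FOLLOW(Y) if ε ∈ FIRST(RHS), i.e. RHS ⇒* ε)
FIRST(x ',' A) = { 'x' }
ε ∉ FIRST(x ',' A), so FOLLOW(Y) is not added.
PREDICT(Y → x ',' A) = { 'x' }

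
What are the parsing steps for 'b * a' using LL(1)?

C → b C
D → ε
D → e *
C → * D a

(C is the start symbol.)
Stack is shown with the top on the left.

Stack    Input    Action
------------------------
C $      b * a $  output C → b C
b C $    b * a $  match 'b'
C $      * a $    output C → * D a
* D a $  * a $    match '*'
D a $    a $      output D → ε
a $      a $      match 'a'
$        $        accept

The string is accepted.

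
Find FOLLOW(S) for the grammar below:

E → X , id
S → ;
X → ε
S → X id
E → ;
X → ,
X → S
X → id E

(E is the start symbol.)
{ ',', 'id' }

In X → S: S is at the end, add FOLLOW(X)

The FOLLOW sets referred to above (computed the same way, to a fixed point):
  FOLLOW(X) = { ',', 'id' }

Taking the union: FOLLOW(S) = { ',', 'id' }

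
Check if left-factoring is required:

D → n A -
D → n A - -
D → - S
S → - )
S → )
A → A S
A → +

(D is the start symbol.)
Left-factoring is needed when two productions for the same non-terminal
share a common prefix on the right-hand side.

Productions for D:
  D → n A -
  D → n A - -
  D → - S
Productions for S:
  S → - )
  S → )
Productions for A:
  A → A S
  A → +

Found common prefix 'n A -' in productions for D

Answer: Yes, D has productions with common prefix 'n A -'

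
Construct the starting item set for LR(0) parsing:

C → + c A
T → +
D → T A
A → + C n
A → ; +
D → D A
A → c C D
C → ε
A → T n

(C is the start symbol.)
{ [C → . + c A], [C → .], [C' → . C] }

First, augment the grammar with C' → C
I₀ = CLOSURE({ [C' → . C] }):
  [C' → . C] has the dot before C: add [C → . + c A], [C → .]
No further items can be added.

I₀ = { [C → . + c A], [C → .], [C' → . C] }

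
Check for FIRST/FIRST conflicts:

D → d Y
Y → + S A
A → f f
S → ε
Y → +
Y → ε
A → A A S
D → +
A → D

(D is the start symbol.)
A FIRST/FIRST conflict occurs when two productions N → α and N → β for the same non-terminal have FIRST(α) ∩ FIRST(β) ≠ ∅ (with ε ∈ FIRST of a nullable right-hand side, so two nullable alternatives also conflict).

FIRST sets of the non-terminals at (or reachable through a nullable prefix from) the front of some alternative:
  FIRST(A) = { '+', 'd', 'f' }
  FIRST(D) = { '+', 'd' }

Productions for D:
  D → d Y: FIRST = { 'd' }
  D → +: FIRST = { '+' }
Productions for Y:
  Y → + S A: FIRST = { '+' }
  Y → +: FIRST = { '+' }
  Y → ε: FIRST = { ε }
Productions for A:
  A → f f: FIRST = { 'f' }
  A → A A S: FIRST = { '+', 'd', 'f' }
  A → D: FIRST = { '+', 'd' }
S has only one production, so no FIRST/FIRST conflict is possible there.

Conflict for Y: Y → + S A and Y → +
  Overlap: { '+' }
Conflict for A: A → f f and A → A A S
  Overlap: { 'f' }
Conflict for A: A → A A S and A → D
  Overlap: { '+', 'd' }

Answer: Yes. Y → '+' S A / Y → '+' on { '+' }; A → f f / A → A A S on { 'f' }; A → A A S / A → D on { '+', 'd' }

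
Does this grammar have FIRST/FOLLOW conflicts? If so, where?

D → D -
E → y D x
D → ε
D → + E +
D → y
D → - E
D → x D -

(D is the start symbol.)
Yes. D → D '-' with FOLLOW(D) on { '-', 'x' }; D → '-' E with FOLLOW(D) on { '-' }; D → x D '-' with FOLLOW(D) on { 'x' }

A FIRST/FOLLOW conflict occurs when a non-terminal N has a nullable alternative N → β (β ⇒* ε) and another alternative N → α with FIRST(α) ∩ FOLLOW(N) ≠ ∅: on such a lookahead the parser cannot decide between expanding α and letting N vanish via β.

Nullable non-terminals: D.
FIRST sets used below: FIRST(D) = { '+', '-', 'x', 'y', ε }

D: nullable alternative(s) D → ε; FOLLOW(D) = { $, '-', 'x' }
  D → D -: FIRST \ {ε} = { '+', '-', 'x', 'y' } — overlaps FOLLOW(D) on { '-', 'x' }: CONFLICT
  D → ε: FIRST \ {ε} = { } — this is the only nullable alternative, skip
  D → + E +: FIRST \ {ε} = { '+' } — disjoint from FOLLOW(D)
  D → y: FIRST \ {ε} = { 'y' } — disjoint from FOLLOW(D)
  D → - E: FIRST \ {ε} = { '-' } — overlaps FOLLOW(D) on { '-' }: CONFLICT
  D → x D -: FIRST \ {ε} = { 'x' } — overlaps FOLLOW(D) on { 'x' }: CONFLICT

E has no nullable alternative, so no FIRST/FOLLOW check is needed there.

So the grammar has 3 FIRST/FOLLOW conflicts (marked CONFLICT above).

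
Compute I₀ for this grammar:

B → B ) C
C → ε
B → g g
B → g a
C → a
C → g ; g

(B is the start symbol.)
First, augment the grammar with B' → B
I₀ = CLOSURE({ [B' → . B] }):
  [B' → . B] has the dot before B: add [B → . B ) C], [B → . g g], [B → . g a]
No further items can be added.

I₀ = { [B → . B ) C], [B → . g a], [B → . g g], [B' → . B] }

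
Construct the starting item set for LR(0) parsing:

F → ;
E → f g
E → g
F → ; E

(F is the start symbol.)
{ [F → . ; E], [F → . ;], [F' → . F] }

First, augment the grammar with F' → F
I₀ = CLOSURE({ [F' → . F] }):
  [F' → . F] has the dot before F: add [F → . ;], [F → . ; E]
No further items can be added.

I₀ = { [F → . ; E], [F → . ;], [F' → . F] }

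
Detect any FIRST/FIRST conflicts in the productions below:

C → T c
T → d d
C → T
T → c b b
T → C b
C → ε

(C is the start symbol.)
A FIRST/FIRST conflict occurs when two productions N → α and N → β for the same non-terminal have FIRST(α) ∩ FIRST(β) ≠ ∅ (with ε ∈ FIRST of a nullable right-hand side, so two nullable alternatives also conflict).

FIRST sets of the non-terminals at (or reachable through a nullable prefix from) the front of some alternative:
  FIRST(T) = { 'b', 'c', 'd' }
  FIRST(C) = { 'b', 'c', 'd', ε }

Productions for C:
  C → T c: FIRST = { 'b', 'c', 'd' }
  C → T: FIRST = { 'b', 'c', 'd' }
  C → ε: FIRST = { ε }
Productions for T:
  T → d d: FIRST = { 'd' }
  T → c b b: FIRST = { 'c' }
  T → C b: FIRST = { 'b', 'c', 'd' }

Conflict for C: C → T c and C → T
  Overlap: { 'b', 'c', 'd' }
Conflict for T: T → d d and T → C b
  Overlap: { 'd' }
Conflict for T: T → c b b and T → C b
  Overlap: { 'c' }

Answer: Yes. C → T c / C → T on { 'b', 'c', 'd' }; T → d d / T → C b on { 'd' }; T → c b b / T → C b on { 'c' }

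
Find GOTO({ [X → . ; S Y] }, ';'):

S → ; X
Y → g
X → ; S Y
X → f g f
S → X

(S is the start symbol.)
GOTO(I, ';') = CLOSURE({ [A → αX.β] : [A → α.Xβ] ∈ I, X = ';' })

Items with dot before ';', with the dot advanced:
  [X → . ; S Y] → [X → ; . S Y]
Closure of the advanced items:
  [X → ; . S Y] has the dot before S: add [S → . ; X], [S → . X]
  [S → . X] has the dot before X: add [X → . ; S Y], [X → . f g f]

GOTO = { [S → . ; X], [S → . X], [X → . ; S Y], [X → . f g f], [X → ; . S Y] }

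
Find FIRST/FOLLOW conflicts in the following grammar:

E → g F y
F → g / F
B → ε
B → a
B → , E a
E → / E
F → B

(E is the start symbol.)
Nullable non-terminals: B, F.
FIRST sets used below: FIRST(B) = { ',', 'a', ε }

B: nullable alternative(s) B → ε; FOLLOW(B) = { 'y' }
  B → ε: FIRST \ {ε} = { } — this is the only nullable alternative, skip
  B → a: FIRST \ {ε} = { 'a' } — disjoint from FOLLOW(B)
  B → , E a: FIRST \ {ε} = { ',' } — disjoint from FOLLOW(B)

F: nullable alternative(s) F → B; FOLLOW(F) = { 'y' }
  F → g / F: FIRST \ {ε} = { 'g' } — disjoint from FOLLOW(F)
  F → B: FIRST \ {ε} = { ',', 'a' } — this is the only nullable alternative, skip

E has no nullable alternative, so no FIRST/FOLLOW check is needed there.

No FIRST/FOLLOW conflicts found.

Answer: No FIRST/FOLLOW conflicts.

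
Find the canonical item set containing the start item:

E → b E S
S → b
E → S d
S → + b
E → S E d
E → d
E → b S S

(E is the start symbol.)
{ [E → . S E d], [E → . S d], [E → . b E S], [E → . b S S], [E → . d], [E' → . E], [S → . + b], [S → . b] }

First, augment the grammar with E' → E
I₀ = CLOSURE({ [E' → . E] }):
  [E' → . E] has the dot before E: add [E → . b E S], [E → . S d], [E → . S E d], [E → . d], [E → . b S S]
  [E → . S d] has the dot before S: add [S → . b], [S → . + b]
No further items can be added.

I₀ = { [E → . S E d], [E → . S d], [E → . b E S], [E → . b S S], [E → . d], [E' → . E], [S → . + b], [S → . b] }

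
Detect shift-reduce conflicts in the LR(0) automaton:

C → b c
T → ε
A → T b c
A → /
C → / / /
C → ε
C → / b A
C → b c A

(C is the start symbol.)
A shift-reduce conflict occurs when an LR(0) state has both:
  - a complete (reduce) item [A → α .] (dot at the end), and
  - a shift item [B → β . c γ] (dot before a terminal).

Augment with C' → C and build the canonical LR(0) collection (I0 = CLOSURE({[C' → . C]}), then GOTO on every symbol after a dot until no new states appear). It has 14 states:
  I0: { [C → . / / /], [C → . / b A], [C → . b c A], [C → . b c], [C → .], [C' → . C] }  — shift, reduce
  I1: { [C → / . / /], [C → / . b A] }  — shift
  I2: { [C' → C .] }  — accept
  I3: { [C → b . c A], [C → b . c] }  — shift
  I4: { [A → . /], [A → . T b c], [C → b c . A], [C → b c .], [T → .] }  — shift, 2 reduces
  I5: { [A → / .] }  — reduce
  I6: { [C → b c A .] }  — reduce
  I7: { [A → T . b c] }  — shift
  I8: { [A → T b . c] }  — shift
  I9: { [A → T b c .] }  — reduce
  I10: { [C → / / . /] }  — shift
  I11: { [A → . /], [A → . T b c], [C → / b . A], [T → .] }  — shift, reduce
  I12: { [C → / b A .] }  — reduce
  I13: { [C → / / / .] }  — reduce

I0 contains reduce item [C → .] and shift items [C → . / / /], [C → . / b A], [C → . b c], [C → . b c A] — shift-reduce conflict.
I4 contains reduce items [C → b c .], [T → .] and shift item [A → . /] — shift-reduce conflict.
I11 contains reduce item [T → .] and shift item [A → . /] — shift-reduce conflict.

Answer: Yes — I0: [C → .] vs [C → . / / /]; I4: [C → b c .] vs [A → . /]; I11: [T → .] vs [A → . /]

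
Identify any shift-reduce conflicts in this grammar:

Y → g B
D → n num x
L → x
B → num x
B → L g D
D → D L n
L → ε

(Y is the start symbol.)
Augment with Y' → Y and build the canonical LR(0) collection (I0 = CLOSURE({[Y' → . Y]}), then GOTO on every symbol after a dot until no new states appear). It has 15 states:
  I0: { [Y → . g B], [Y' → . Y] }  — shift
  I1: { [Y' → Y .] }  — accept
  I2: { [B → . L g D], [B → . num x], [L → . x], [L → .], [Y → g . B] }  — shift, reduce
  I3: { [Y → g B .] }  — reduce
  I4: { [B → L . g D] }  — shift
  I5: { [B → num . x] }  — shift
  I6: { [L → x .] }  — reduce
  I7: { [B → num x .] }  — reduce
  I8: { [B → L g . D], [D → . D L n], [D → . n num x] }  — shift
  I9: { [B → L g D .], [D → D . L n], [L → . x], [L → .] }  — shift, 2 reduces
  I10: { [D → n . num x] }  — shift
  I11: { [D → n num . x] }  — shift
  I12: { [D → n num x .] }  — reduce
  I13: { [D → D L . n] }  — shift
  I14: { [D → D L n .] }  — reduce

I2 contains reduce item [L → .] and shift items [B → . num x], [L → . x] — shift-reduce conflict.
I9 contains reduce items [B → L g D .], [L → .] and shift item [L → . x] — shift-reduce conflict.

Answer: Yes — I2: [L → .] vs [B → . num x]; I9: [B → L g D .] vs [L → . x]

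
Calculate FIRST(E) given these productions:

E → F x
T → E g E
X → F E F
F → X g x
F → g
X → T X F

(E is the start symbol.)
{ 'g' }

FIRST sets of the other non-terminals involved (by the same procedure, iterated to a fixed point):
  FIRST(F) = { 'g' }

From E → F x:
  - F is a non-terminal: add FIRST(F) \ {ε} = { 'g' }
    F is not nullable, so stop

Collecting: FIRST(E) = { 'g' }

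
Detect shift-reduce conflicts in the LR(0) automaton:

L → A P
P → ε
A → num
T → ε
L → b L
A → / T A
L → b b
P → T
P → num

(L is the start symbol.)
A shift-reduce conflict occurs when an LR(0) state has both:
  - a complete (reduce) item [A → α .] (dot at the end), and
  - a shift item [B → β . c γ] (dot before a terminal).

Augment with L' → L and build the canonical LR(0) collection (I0 = CLOSURE({[L' → . L]}), then GOTO on every symbol after a dot until no new states appear). It has 13 states:
  I0: { [A → . / T A], [A → . num], [L → . A P], [L → . b L], [L → . b b], [L' → . L] }  — shift
  I1: { [A → / . T A], [T → .] }  — reduce
  I2: { [L → A . P], [P → . T], [P → . num], [P → .], [T → .] }  — shift, 2 reduces
  I3: { [L' → L .] }  — accept
  I4: { [A → . / T A], [A → . num], [L → . A P], [L → . b L], [L → . b b], [L → b . L], [L → b . b] }  — shift
  I5: { [A → num .] }  — reduce
  I6: { [L → b L .] }  — reduce
  I7: { [A → . / T A], [A → . num], [L → . A P], [L → . b L], [L → . b b], [L → b . L], [L → b . b], [L → b b .] }  — shift, reduce
  I8: { [L → A P .] }  — reduce
  I9: { [P → T .] }  — reduce
  I10: { [P → num .] }  — reduce
  I11: { [A → . / T A], [A → . num], [A → / T . A] }  — shift
  I12: { [A → / T A .] }  — reduce

I2 contains reduce items [P → .], [T → .] and shift item [P → . num] — shift-reduce conflict.
I7 contains reduce item [L → b b .] and shift items [A → . / T A], [A → . num], [L → . b L], [L → . b b], [L → b . b] — shift-reduce conflict.

Answer: Yes — I2: [P → .] vs [P → . num]; I7: [L → b b .] vs [A → . / T A]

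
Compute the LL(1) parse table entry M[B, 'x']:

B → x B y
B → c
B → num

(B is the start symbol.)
B → x B y

To find M[B, 'x'], we find productions for B where 'x' is in the predict set (PREDICT(N → α) = (FIRST(α) \ {ε}) ∪ (FOLLOW(N) if α ⇒* ε)).

B → x B y: PREDICT = { 'x' }
  'x' is in predict set, so this production goes in M[B, 'x']
B → c: PREDICT = { 'c' }
B → num: PREDICT = { 'num' }

M[B, 'x'] = B → x B y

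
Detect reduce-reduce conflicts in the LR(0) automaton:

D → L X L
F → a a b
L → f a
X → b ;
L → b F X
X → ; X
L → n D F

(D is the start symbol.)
No reduce-reduce conflicts

A reduce-reduce conflict occurs when an LR(0) state has two complete items [A → α .] and [B → β .] — both call for a reduction, and with no lookahead the parser cannot choose between them.

Augment with D' → D and build the canonical LR(0) collection (I0 = CLOSURE({[D' → . D]}), then GOTO on every symbol after a dot until no new states appear). It has 20 states:
  I0: { [D → . L X L], [D' → . D], [L → . b F X], [L → . f a], [L → . n D F] }  — shift
  I1: { [D' → D .] }  — accept
  I2: { [D → L . X L], [X → . ; X], [X → . b ;] }  — shift
  I3: { [F → . a a b], [L → b . F X] }  — shift
  I4: { [L → f . a] }  — shift
  I5: { [D → . L X L], [L → . b F X], [L → . f a], [L → . n D F], [L → n . D F] }  — shift
  I6: { [F → . a a b], [L → n D . F] }  — shift
  I7: { [L → n D F .] }  — reduce
  I8: { [F → a . a b] }  — shift
  I9: { [F → a a . b] }  — shift
  I10: { [F → a a b .] }  — reduce
  I11: { [L → f a .] }  — reduce
  I12: { [L → b F . X], [X → . ; X], [X → . b ;] }  — shift
  I13: { [X → . ; X], [X → . b ;], [X → ; . X] }  — shift
  I14: { [L → b F X .] }  — reduce
  I15: { [X → b . ;] }  — shift
  I16: { [X → b ; .] }  — reduce
  I17: { [X → ; X .] }  — reduce
  I18: { [D → L X . L], [L → . b F X], [L → . f a], [L → . n D F] }  — shift
  I19: { [D → L X L .] }  — reduce

No state contains more than one complete item.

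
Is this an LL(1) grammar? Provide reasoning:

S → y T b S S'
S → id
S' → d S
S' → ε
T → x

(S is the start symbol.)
No. Predict set conflict for S': { 'd' }

A grammar is LL(1) if for each non-terminal N with multiple productions, the predict sets of those productions are pairwise disjoint, where PREDICT(N → α) = (FIRST(α) \ {ε}) ∪ (FOLLOW(N) if α ⇒* ε).

Relevant sets:
  FOLLOW(S') = { $, 'd' }

For S:
  PREDICT(S → y T b S S') = { 'y' }
  PREDICT(S → id) = { 'id' }
For S':
  PREDICT(S' → d S) = { 'd' }
  PREDICT(S' → ε) = { $, 'd' }
T has a single production, so nothing to check there.

Conflict found: Predict set conflict for S': { 'd' }
The grammar is NOT LL(1).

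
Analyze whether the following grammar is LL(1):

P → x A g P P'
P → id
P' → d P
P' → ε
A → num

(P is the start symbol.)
A grammar is LL(1) if for each non-terminal N with multiple productions, the predict sets of those productions are pairwise disjoint, where PREDICT(N → α) = (FIRST(α) \ {ε}) ∪ (FOLLOW(N) if α ⇒* ε).

Relevant sets:
  FOLLOW(P') = { $, 'd' }

For P:
  PREDICT(P → x A g P P') = { 'x' }
  PREDICT(P → id) = { 'id' }
For P':
  PREDICT(P' → d P) = { 'd' }
  PREDICT(P' → ε) = { $, 'd' }
A has a single production, so nothing to check there.

Conflict found: Predict set conflict for P': { 'd' }
The grammar is NOT LL(1).

Answer: No. Predict set conflict for P': { 'd' }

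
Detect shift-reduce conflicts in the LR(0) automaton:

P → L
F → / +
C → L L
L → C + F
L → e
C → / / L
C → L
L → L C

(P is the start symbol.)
A shift-reduce conflict occurs when an LR(0) state has both:
  - a complete (reduce) item [A → α .] (dot at the end), and
  - a shift item [B → β . c γ] (dot before a terminal).

Augment with P' → P and build the canonical LR(0) collection (I0 = CLOSURE({[P' → . P]}), then GOTO on every symbol after a dot until no new states appear). It has 14 states:
  I0: { [C → . / / L], [C → . L L], [C → . L], [L → . C + F], [L → . L C], [L → . e], [P → . L], [P' → . P] }  — shift
  I1: { [C → / . / L] }  — shift
  I2: { [L → C . + F] }  — shift
  I3: { [C → . / / L], [C → . L L], [C → . L], [C → L . L], [C → L .], [L → . C + F], [L → . L C], [L → . e], [L → L . C], [P → L .] }  — shift, 2 reduces
  I4: { [P' → P .] }  — accept
  I5: { [L → e .] }  — reduce
  I6: { [L → C . + F], [L → L C .] }  — shift, reduce
  I7: { [C → . / / L], [C → . L L], [C → . L], [C → L . L], [C → L .], [C → L L .], [L → . C + F], [L → . L C], [L → . e], [L → L . C] }  — shift, 2 reduces
  I8: { [F → . / +], [L → C + . F] }  — shift
  I9: { [F → / . +] }  — shift
  I10: { [L → C + F .] }  — reduce
  I11: { [F → / + .] }  — reduce
  I12: { [C → . / / L], [C → . L L], [C → . L], [C → / / . L], [L → . C + F], [L → . L C], [L → . e] }  — shift
  I13: { [C → . / / L], [C → . L L], [C → . L], [C → / / L .], [C → L . L], [C → L .], [L → . C + F], [L → . L C], [L → . e], [L → L . C] }  — shift, 2 reduces

I3 contains reduce items [C → L .], [P → L .] and shift items [C → . / / L], [L → . e] — shift-reduce conflict.
I6 contains reduce item [L → L C .] and shift item [L → C . + F] — shift-reduce conflict.
I7 contains reduce items [C → L .], [C → L L .] and shift items [C → . / / L], [L → . e] — shift-reduce conflict.
I13 contains reduce items [C → / / L .], [C → L .] and shift items [C → . / / L], [L → . e] — shift-reduce conflict.

Answer: Yes — I3: [C → L .] vs [C → . / / L]; I6: [L → L C .] vs [L → C . + F]; I7: [C → L .] vs [C → . / / L]; I13: [C → / / L .] vs [C → . / / L]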